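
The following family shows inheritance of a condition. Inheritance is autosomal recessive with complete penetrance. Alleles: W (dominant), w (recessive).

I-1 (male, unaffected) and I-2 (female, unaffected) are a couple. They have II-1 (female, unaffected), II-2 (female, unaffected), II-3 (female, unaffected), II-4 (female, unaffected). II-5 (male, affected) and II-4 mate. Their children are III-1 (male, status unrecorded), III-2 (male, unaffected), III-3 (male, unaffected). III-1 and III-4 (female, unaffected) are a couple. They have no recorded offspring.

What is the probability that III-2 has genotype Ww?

III-2 is unaffected so carries W and received w from II-5 (ww), so III-2 is Ww, giving P(Ww) = 1.

1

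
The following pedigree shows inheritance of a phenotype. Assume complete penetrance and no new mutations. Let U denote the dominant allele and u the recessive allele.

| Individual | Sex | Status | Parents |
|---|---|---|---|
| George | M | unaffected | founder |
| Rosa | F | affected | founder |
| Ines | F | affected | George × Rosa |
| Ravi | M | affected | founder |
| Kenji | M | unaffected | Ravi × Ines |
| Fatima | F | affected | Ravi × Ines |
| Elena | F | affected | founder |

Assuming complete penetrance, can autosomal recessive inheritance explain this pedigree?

Under autosomal recessive, Kenji (unaffected, male) cannot arise from Ravi (affected) × Ines (affected).

No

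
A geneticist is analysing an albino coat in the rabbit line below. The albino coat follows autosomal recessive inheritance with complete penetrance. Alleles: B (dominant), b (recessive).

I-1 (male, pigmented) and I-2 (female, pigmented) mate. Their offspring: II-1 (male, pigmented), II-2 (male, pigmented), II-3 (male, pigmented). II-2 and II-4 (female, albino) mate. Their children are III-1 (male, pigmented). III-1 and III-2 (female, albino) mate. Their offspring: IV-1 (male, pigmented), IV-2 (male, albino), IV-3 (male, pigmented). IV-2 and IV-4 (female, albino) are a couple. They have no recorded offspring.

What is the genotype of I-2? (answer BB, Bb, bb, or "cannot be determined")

I-2's phenotype allows BB or Bb, and no parent or child forces a single allele at both positions; consistent genotype assignments exist with I-2 as BB or Bb.

cannot be determined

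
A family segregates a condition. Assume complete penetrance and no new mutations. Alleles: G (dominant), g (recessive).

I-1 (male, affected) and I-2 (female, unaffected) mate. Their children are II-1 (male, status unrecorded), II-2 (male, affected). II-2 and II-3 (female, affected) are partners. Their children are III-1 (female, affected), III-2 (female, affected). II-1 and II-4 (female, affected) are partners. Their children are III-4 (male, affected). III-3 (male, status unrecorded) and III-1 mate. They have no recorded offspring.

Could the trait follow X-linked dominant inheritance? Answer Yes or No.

No

Under X-linked dominant, II-2 (affected, male) cannot arise from I-1 (affected) × I-2 (unaffected).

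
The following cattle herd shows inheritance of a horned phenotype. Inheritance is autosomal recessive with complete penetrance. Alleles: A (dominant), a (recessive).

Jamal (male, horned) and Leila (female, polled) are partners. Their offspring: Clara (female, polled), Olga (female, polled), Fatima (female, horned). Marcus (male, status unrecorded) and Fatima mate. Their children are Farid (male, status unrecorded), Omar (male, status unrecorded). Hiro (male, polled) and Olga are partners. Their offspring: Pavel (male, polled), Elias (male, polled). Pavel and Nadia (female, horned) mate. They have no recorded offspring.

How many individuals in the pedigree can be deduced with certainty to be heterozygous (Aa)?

3

Obligate heterozygotes: Leila is polled so carries A and passed a to Fatima (aa), so Leila is Aa; Clara is polled so carries A and received a from Jamal (aa), so Clara is Aa; Olga is polled so carries A and received a from Jamal (aa), so Olga is Aa.
Every other individual is either homozygous by phenotype or has at least one consistent homozygous assignment, so the count is 3.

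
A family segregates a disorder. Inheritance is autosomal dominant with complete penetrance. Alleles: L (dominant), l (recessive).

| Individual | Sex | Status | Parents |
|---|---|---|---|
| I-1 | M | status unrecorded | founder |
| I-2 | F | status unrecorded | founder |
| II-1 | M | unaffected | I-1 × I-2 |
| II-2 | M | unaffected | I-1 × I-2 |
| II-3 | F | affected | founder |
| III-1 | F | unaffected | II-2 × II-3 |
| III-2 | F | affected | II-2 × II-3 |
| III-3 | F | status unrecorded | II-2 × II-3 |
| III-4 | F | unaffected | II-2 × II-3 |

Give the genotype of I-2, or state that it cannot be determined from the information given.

I-2's phenotype is unrecorded, and no parent or child forces a single allele at both positions; consistent genotype assignments exist with I-2 as Ll or ll.

cannot be determined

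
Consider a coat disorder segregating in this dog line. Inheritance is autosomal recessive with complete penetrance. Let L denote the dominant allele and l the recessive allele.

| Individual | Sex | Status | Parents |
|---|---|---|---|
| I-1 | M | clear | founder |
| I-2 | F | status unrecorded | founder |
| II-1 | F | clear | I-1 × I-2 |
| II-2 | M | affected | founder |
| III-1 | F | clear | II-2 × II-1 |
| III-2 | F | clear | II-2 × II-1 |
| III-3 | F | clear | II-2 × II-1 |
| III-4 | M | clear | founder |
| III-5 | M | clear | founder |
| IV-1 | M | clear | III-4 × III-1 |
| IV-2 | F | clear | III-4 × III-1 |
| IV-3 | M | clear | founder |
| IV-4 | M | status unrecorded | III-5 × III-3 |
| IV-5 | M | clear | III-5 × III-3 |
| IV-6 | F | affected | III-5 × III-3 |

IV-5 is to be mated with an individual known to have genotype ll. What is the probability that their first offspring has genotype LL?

0

III-5 is clear so carries L and passed l to IV-6 (ll), so III-5 is Ll.
III-3 is clear so carries L and received l from II-2 (ll), so III-3 is Ll.
IV-5 is a clear offspring of III-5 (Ll) × III-3 (Ll), whose cross gives 1/4 LL : 1/2 Ll : 1/4 ll; conditioning on being clear, IV-5 is LL with probability 1/3, Ll with probability 2/3.
Summing over parental genotype combinations, P(offspring has genotype LL) = 0 = 0.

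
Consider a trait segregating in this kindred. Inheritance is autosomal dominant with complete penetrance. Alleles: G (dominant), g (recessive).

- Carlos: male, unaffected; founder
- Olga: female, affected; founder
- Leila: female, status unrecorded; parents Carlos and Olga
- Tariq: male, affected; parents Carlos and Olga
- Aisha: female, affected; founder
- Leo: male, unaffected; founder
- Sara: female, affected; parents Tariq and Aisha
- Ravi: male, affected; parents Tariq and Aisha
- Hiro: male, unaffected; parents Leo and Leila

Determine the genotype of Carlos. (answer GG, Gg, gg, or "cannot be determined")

gg

Carlos is unaffected, so Carlos is gg.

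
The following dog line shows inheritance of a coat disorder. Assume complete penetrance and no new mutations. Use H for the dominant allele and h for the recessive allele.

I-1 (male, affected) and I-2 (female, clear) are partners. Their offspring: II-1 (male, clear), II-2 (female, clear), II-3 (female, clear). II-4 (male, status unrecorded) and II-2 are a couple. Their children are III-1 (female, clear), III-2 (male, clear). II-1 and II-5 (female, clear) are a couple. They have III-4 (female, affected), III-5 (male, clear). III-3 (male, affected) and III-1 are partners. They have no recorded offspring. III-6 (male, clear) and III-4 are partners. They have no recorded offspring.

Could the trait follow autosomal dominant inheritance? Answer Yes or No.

Under autosomal dominant, III-4 (affected, female) cannot arise from II-1 (clear) × II-5 (clear).

No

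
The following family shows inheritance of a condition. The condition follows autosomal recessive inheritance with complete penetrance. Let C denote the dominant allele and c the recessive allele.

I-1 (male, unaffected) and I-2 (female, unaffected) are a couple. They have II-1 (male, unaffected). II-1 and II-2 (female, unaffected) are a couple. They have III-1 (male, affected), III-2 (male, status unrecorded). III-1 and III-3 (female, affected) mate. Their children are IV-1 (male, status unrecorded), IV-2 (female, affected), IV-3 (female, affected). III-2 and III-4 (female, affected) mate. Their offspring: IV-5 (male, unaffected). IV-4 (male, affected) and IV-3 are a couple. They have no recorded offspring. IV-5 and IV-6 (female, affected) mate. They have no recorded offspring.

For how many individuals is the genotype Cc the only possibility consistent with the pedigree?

Obligate heterozygotes: II-1 is unaffected so carries C and passed c to III-1 (cc), so II-1 is Cc; II-2 is unaffected so carries C and passed c to III-1 (cc), so II-2 is Cc; IV-5 is unaffected so carries C and received c from III-4 (cc), so IV-5 is Cc.
Every other individual is either homozygous by phenotype or has at least one consistent homozygous assignment, so the count is 3.

3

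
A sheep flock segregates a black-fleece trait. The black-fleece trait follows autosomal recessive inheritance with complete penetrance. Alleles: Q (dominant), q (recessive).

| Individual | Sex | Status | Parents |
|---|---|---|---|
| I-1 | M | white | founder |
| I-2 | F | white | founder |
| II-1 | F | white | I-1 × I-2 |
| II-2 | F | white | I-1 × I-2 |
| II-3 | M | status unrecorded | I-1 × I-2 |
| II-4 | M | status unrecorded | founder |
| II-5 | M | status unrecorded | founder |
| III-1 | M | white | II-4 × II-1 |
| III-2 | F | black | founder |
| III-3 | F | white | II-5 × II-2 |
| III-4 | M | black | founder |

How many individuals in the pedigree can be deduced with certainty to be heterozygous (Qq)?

No individual's genotype is forced to Qq by the pedigree, so the count is 0.

0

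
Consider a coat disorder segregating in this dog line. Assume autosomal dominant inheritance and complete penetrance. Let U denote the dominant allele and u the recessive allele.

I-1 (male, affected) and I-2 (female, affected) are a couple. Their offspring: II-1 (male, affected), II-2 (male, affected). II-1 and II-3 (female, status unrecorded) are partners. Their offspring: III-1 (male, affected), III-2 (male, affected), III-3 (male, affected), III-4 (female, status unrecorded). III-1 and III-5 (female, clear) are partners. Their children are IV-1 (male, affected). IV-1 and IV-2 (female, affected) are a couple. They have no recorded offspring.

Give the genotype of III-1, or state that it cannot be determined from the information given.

III-1's phenotype allows UU or Uu, and no parent or child forces a single allele at both positions; consistent genotype assignments exist with III-1 as UU or Uu.

cannot be determined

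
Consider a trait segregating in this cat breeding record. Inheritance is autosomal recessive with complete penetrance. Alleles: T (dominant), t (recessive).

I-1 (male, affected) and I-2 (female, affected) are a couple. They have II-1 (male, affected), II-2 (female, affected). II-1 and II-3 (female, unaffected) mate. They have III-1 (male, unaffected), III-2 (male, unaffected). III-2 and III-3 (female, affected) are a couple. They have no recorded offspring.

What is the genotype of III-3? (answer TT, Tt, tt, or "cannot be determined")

tt

III-3 is affected, so III-3 is tt.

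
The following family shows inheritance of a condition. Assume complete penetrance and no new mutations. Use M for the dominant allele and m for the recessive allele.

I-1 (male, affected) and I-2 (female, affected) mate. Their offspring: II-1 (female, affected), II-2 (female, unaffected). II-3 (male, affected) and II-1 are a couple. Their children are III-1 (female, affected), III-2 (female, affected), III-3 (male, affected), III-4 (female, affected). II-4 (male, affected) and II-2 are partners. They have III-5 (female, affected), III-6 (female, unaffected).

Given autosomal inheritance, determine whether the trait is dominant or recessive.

dominant

I-1 and I-2 are both affected yet have an unaffected child II-2. Under a recessive model two affected parents are homozygous and every child would be affected, so the trait cannot be recessive.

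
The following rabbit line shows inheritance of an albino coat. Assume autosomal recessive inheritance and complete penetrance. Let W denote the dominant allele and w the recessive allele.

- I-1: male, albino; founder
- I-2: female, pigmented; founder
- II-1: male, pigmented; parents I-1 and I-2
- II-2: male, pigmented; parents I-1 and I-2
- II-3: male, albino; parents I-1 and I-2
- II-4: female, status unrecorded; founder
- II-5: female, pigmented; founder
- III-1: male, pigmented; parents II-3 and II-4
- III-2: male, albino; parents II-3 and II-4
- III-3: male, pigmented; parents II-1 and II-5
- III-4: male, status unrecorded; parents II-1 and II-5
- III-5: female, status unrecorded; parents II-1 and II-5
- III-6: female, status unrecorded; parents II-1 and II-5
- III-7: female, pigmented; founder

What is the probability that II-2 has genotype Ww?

1

II-2 is pigmented so carries W and received w from I-1 (ww), so II-2 is Ww, giving P(Ww) = 1.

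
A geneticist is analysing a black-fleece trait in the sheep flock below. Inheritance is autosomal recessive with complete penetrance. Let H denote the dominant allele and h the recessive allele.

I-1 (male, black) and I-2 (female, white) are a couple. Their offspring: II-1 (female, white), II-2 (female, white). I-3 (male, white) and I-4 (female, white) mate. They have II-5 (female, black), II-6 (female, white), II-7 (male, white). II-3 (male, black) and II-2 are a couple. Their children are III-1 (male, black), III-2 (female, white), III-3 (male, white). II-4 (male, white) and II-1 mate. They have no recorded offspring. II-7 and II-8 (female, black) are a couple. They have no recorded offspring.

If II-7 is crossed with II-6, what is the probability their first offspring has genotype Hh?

4/9

I-3 is white so carries H and passed h to II-5 (hh), so I-3 is Hh.
I-4 is white so carries H and passed h to II-5 (hh), so I-4 is Hh.
II-7 is a white offspring of I-3 (Hh) × I-4 (Hh), whose cross gives 1/4 HH : 1/2 Hh : 1/4 hh; conditioning on being white, II-7 is HH with probability 1/3, Hh with probability 2/3.
II-6 is a white offspring of I-3 (Hh) × I-4 (Hh), whose cross gives 1/4 HH : 1/2 Hh : 1/4 hh; conditioning on being white, II-6 is HH with probability 1/3, Hh with probability 2/3.
Summing over parental genotype combinations, P(offspring has genotype Hh) = 2/9·1/2 + 2/9·1/2 + 4/9·1/2 = 4/9.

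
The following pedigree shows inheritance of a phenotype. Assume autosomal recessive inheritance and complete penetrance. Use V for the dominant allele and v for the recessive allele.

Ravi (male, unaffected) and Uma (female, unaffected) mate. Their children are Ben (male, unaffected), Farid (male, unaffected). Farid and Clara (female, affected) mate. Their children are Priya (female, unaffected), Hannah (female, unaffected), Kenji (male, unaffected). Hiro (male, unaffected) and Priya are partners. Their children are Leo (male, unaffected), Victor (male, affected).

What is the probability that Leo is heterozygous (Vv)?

Hiro is unaffected so carries V and passed v to Victor (vv), so Hiro is Vv.
Priya is unaffected so carries V and received v from Clara (vv), so Priya is Vv.
Their cross gives offspring ratios 1/4 VV : 1/2 Vv : 1/4 vv. Conditioning on Leo being unaffected, P(Vv) = 1/2 / 3/4 = 2/3.

2/3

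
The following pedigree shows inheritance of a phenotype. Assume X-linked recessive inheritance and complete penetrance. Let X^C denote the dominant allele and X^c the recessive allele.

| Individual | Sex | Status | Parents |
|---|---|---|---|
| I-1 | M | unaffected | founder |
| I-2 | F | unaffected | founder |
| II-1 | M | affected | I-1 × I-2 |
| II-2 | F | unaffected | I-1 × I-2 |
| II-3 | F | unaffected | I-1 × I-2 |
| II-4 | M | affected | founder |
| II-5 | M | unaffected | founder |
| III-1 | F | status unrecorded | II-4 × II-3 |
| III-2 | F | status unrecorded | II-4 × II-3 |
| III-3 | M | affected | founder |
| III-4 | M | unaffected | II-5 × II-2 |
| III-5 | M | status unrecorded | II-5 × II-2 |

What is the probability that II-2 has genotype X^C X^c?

1/3

I-1 is unaffected, so I-1 is X^C Y.
I-2 is unaffected so carries C and passed c to II-1 (X^c Y), so I-2 is X^C X^c.
Their cross gives offspring ratios 1/2 X^C X^C : 1/2 X^C X^c. Conditioning on II-2 being unaffected, P(X^C X^c) = 1/2 / 1 = 1/2 before taking II-2's own offspring into account.
II-5 is unaffected, so II-5 is X^C Y.
Now use II-2's offspring. Probability of each recorded status — unaffected son III-4: 1/2 if II-2 is X^C X^c, 1 if X^C X^C. (III-5: equally likely either way, so uninformative.)
Bayes: P(X^C X^c) = 1/2·1/2 / (1/2·1/2 + 1/2·1) = 1/3.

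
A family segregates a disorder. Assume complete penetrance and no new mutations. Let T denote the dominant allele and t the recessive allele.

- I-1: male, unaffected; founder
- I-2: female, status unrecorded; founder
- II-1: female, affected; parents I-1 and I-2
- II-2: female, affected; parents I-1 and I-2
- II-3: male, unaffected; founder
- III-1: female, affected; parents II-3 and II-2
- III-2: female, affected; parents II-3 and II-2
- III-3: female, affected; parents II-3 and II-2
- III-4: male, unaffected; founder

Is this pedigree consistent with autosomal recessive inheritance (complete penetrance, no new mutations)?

Yes

A consistent assignment under autosomal recessive exists: I-1 Tt, I-2 Tt, II-1 tt, II-2 tt, II-3 Tt, III-1 tt, III-2 tt, III-3 tt, III-4 TT.
In this assignment every recorded phenotype matches its genotype and every non-founder's genotype is obtainable from its parents' genotypes, so the pedigree is consistent.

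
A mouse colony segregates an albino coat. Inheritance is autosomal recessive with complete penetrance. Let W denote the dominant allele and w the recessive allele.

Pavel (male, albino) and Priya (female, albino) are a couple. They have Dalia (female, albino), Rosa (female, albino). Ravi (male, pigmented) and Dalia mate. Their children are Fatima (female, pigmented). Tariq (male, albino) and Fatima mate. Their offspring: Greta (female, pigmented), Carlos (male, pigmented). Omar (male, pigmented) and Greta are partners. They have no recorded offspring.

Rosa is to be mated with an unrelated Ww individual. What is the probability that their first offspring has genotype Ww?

1/2

Rosa is albino, so Rosa is ww.
The cross gives 1/2 Ww : 1/2 ww, so P(offspring has genotype Ww) = 1/2.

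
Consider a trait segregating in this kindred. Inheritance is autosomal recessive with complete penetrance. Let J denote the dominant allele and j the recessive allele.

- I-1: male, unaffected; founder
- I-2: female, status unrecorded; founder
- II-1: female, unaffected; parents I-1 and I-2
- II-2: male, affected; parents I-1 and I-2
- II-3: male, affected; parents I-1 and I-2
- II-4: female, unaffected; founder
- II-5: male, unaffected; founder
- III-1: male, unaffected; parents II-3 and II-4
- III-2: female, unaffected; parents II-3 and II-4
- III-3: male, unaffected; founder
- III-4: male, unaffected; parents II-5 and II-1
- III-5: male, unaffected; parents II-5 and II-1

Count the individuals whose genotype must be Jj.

Obligate heterozygotes: I-1 is unaffected so carries J and passed j to II-2 (jj), so I-1 is Jj; III-1 is unaffected so carries J and received j from II-3 (jj), so III-1 is Jj; III-2 is unaffected so carries J and received j from II-3 (jj), so III-2 is Jj.
Every other individual is either homozygous by phenotype or has at least one consistent homozygous assignment, so the count is 3.

3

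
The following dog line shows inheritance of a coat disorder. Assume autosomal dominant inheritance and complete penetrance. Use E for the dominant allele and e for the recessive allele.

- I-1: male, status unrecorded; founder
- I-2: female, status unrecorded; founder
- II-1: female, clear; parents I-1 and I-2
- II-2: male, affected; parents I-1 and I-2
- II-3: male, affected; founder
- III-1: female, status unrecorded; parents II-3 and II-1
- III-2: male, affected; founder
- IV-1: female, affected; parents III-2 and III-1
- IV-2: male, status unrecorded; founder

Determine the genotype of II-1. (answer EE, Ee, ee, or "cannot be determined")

ee

II-1 is clear, so II-1 is ee.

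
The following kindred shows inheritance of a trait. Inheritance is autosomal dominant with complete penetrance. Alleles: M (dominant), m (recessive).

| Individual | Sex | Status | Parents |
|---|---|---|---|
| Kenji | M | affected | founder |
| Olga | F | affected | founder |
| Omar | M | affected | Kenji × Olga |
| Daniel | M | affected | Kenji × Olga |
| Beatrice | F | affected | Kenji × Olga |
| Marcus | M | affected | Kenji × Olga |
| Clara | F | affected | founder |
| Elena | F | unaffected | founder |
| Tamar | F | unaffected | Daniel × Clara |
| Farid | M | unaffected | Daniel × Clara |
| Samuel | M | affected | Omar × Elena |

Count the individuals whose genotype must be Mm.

3

Obligate heterozygotes: Daniel is affected so carries M and passed m to Tamar (mm), so Daniel is Mm; Clara is affected so carries M and passed m to Tamar (mm), so Clara is Mm; Samuel is affected so carries M and received m from Elena (mm), so Samuel is Mm.
Every other individual is either homozygous by phenotype or has at least one consistent homozygous assignment, so the count is 3.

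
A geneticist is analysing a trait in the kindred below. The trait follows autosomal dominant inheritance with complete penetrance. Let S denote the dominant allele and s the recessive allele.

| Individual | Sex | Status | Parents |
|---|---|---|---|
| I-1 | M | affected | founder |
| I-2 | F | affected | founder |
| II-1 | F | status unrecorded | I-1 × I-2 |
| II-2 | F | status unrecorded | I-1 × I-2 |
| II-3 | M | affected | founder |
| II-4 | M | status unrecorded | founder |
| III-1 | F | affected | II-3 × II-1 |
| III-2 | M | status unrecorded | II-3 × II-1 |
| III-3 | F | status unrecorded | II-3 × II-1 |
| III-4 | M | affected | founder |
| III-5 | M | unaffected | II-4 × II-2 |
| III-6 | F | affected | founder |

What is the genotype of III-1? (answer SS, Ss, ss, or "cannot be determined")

cannot be determined

III-1's phenotype allows SS or Ss, and no parent or child forces a single allele at both positions; consistent genotype assignments exist with III-1 as SS or Ss.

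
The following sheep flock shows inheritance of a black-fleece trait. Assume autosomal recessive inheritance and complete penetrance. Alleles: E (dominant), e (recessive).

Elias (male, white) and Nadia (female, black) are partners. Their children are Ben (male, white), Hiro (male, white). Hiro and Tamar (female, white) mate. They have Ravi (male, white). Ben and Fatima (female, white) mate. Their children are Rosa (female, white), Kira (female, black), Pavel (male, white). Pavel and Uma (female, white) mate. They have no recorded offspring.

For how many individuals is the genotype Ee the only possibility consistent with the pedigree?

3

Obligate heterozygotes: Ben is white so carries E and received e from Nadia (ee), so Ben is Ee; Hiro is white so carries E and received e from Nadia (ee), so Hiro is Ee; Fatima is white so carries E and passed e to Kira (ee), so Fatima is Ee.
Every other individual is either homozygous by phenotype or has at least one consistent homozygous assignment, so the count is 3.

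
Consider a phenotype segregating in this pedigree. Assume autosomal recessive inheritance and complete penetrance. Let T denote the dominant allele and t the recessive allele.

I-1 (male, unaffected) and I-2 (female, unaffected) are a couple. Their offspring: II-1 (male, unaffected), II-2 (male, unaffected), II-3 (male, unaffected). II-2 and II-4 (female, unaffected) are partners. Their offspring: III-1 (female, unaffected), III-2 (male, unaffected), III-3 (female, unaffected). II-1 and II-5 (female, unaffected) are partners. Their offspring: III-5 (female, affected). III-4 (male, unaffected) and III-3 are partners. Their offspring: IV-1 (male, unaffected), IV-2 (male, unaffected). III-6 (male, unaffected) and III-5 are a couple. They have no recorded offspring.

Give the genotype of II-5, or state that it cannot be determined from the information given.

Tt

From phenotype alone, II-5 is TT or Tt.
II-5 is unaffected so carries T and passed t to III-5 (tt), so II-5 is Tt.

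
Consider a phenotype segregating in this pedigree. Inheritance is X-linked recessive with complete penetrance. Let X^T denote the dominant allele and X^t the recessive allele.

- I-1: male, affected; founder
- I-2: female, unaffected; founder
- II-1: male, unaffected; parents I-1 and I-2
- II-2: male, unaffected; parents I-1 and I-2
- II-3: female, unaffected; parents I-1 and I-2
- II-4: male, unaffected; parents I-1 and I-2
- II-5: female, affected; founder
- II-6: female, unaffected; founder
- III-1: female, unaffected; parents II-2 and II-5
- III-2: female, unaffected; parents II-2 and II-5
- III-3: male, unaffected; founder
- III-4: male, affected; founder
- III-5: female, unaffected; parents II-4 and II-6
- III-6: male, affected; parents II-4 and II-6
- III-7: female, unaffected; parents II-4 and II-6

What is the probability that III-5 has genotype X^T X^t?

1/2

II-4 is unaffected, so II-4 is X^T Y.
II-6 is unaffected so carries T and passed t to III-6 (X^t Y), so II-6 is X^T X^t.
Their cross gives offspring ratios 1/2 X^T X^T : 1/2 X^T X^t. Conditioning on III-5 being unaffected, P(X^T X^t) = 1/2 / 1 = 1/2.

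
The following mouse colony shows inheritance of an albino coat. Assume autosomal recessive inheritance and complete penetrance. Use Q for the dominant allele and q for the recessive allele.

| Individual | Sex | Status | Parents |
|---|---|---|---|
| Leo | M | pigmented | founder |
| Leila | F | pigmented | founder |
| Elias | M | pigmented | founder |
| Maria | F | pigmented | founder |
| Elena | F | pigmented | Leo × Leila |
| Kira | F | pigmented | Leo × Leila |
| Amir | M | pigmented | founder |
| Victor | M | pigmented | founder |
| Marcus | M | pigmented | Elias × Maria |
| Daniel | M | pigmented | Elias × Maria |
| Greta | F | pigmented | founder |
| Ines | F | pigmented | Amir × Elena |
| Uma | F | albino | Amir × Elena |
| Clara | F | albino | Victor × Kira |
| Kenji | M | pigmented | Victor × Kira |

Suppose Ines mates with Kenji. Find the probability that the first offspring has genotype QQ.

Amir is pigmented so carries Q and passed q to Uma (qq), so Amir is Qq.
Elena is pigmented so carries Q and passed q to Uma (qq), so Elena is Qq.
Ines is a pigmented offspring of Amir (Qq) × Elena (Qq), whose cross gives 1/4 QQ : 1/2 Qq : 1/4 qq; conditioning on being pigmented, Ines is QQ with probability 1/3, Qq with probability 2/3.
Victor is pigmented so carries Q and passed q to Clara (qq), so Victor is Qq.
Kira is pigmented so carries Q and passed q to Clara (qq), so Kira is Qq.
Kenji is a pigmented offspring of Victor (Qq) × Kira (Qq), whose cross gives 1/4 QQ : 1/2 Qq : 1/4 qq; conditioning on being pigmented, Kenji is QQ with probability 1/3, Qq with probability 2/3.
Summing over parental genotype combinations, P(offspring has genotype QQ) = 1/9·1 + 2/9·1/2 + 2/9·1/2 + 4/9·1/4 = 4/9.

4/9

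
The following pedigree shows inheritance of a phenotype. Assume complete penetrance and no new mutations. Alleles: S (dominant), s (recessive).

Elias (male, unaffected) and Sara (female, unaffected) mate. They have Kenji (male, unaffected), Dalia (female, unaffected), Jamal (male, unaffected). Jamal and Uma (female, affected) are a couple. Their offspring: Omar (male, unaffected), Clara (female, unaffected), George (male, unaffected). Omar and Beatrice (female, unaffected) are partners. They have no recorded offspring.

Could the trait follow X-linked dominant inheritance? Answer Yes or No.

A consistent assignment under X-linked dominant exists: Elias X^s Y, Sara X^s X^s, Kenji X^s Y, Dalia X^s X^s, Jamal X^s Y, Uma X^S X^s, Omar X^s Y, Clara X^s X^s, George X^s Y, Beatrice X^s X^s.
In this assignment every recorded phenotype matches its genotype and every non-founder's genotype is obtainable from its parents' genotypes, so the pedigree is consistent.

Yes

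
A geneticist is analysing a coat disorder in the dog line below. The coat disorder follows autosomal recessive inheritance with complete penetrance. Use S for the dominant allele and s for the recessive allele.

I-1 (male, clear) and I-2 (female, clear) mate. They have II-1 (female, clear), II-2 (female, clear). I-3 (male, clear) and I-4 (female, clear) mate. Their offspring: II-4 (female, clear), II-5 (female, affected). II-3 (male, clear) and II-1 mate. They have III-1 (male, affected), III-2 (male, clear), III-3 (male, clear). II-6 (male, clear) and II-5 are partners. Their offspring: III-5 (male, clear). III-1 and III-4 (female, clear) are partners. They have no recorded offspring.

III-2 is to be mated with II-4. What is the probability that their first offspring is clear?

8/9

II-3 is clear so carries S and passed s to III-1 (ss), so II-3 is Ss.
II-1 is clear so carries S and passed s to III-1 (ss), so II-1 is Ss.
III-2 is a clear offspring of II-3 (Ss) × II-1 (Ss), whose cross gives 1/4 SS : 1/2 Ss : 1/4 ss; conditioning on being clear, III-2 is SS with probability 1/3, Ss with probability 2/3.
I-3 is clear so carries S and passed s to II-5 (ss), so I-3 is Ss.
I-4 is clear so carries S and passed s to II-5 (ss), so I-4 is Ss.
II-4 is a clear offspring of I-3 (Ss) × I-4 (Ss), whose cross gives 1/4 SS : 1/2 Ss : 1/4 ss; conditioning on being clear, II-4 is SS with probability 1/3, Ss with probability 2/3.
Summing over parental genotype combinations, P(offspring is clear) = 1/9·1 + 2/9·1 + 2/9·1 + 4/9·3/4 = 8/9.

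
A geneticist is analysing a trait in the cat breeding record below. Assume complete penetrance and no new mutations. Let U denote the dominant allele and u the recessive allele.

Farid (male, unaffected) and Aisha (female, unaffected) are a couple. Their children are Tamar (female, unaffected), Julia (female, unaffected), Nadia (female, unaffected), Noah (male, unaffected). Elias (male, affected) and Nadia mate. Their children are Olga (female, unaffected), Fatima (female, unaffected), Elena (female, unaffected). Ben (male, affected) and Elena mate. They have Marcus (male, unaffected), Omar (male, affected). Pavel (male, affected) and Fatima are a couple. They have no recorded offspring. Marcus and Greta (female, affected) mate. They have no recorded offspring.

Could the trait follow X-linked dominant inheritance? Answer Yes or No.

Under X-linked dominant, Olga (unaffected, female) cannot arise from Elias (affected) × Nadia (unaffected).

No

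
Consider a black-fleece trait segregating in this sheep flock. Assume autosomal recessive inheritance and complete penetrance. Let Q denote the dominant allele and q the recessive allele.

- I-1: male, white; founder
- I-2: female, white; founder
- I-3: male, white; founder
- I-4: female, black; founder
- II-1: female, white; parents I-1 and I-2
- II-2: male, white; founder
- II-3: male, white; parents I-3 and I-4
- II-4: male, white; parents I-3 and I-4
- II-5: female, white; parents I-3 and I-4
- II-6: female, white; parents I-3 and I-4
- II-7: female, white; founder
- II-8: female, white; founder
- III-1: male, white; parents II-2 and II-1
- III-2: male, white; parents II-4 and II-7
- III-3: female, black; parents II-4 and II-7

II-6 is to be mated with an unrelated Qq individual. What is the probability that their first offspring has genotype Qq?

II-6 is white so carries Q and received q from I-4 (qq), so II-6 is Qq.
The cross gives 1/4 QQ : 1/2 Qq : 1/4 qq, so P(offspring has genotype Qq) = 1/2.

1/2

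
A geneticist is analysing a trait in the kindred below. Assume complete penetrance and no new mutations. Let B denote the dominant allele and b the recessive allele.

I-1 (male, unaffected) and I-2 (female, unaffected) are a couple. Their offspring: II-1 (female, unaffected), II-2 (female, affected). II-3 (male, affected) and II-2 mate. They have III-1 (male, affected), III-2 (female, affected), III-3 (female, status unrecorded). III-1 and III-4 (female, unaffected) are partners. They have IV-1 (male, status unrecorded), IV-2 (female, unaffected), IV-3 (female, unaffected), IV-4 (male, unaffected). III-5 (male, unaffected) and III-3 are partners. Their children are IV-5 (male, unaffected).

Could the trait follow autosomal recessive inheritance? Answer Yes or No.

A consistent assignment under autosomal recessive exists: I-1 Bb, I-2 Bb, II-1 BB, II-2 bb, II-3 bb, III-1 bb, III-2 bb, III-3 bb, III-4 BB, III-5 BB, IV-1 Bb, IV-2 Bb, IV-3 Bb, IV-4 Bb, IV-5 Bb.
In this assignment every recorded phenotype matches its genotype and every non-founder's genotype is obtainable from its parents' genotypes, so the pedigree is consistent.

Yes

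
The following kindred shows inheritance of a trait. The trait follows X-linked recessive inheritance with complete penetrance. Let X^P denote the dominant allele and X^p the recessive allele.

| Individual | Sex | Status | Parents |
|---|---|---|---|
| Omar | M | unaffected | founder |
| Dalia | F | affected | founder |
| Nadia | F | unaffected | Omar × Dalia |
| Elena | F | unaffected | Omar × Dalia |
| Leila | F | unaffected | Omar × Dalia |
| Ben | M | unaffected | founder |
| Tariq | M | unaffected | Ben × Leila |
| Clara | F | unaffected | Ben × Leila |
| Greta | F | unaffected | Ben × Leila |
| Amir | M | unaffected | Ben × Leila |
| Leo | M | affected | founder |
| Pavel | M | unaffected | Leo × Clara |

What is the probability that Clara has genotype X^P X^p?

Ben is unaffected, so Ben is X^P Y.
Leila is unaffected so carries P and received p from Dalia (X^p X^p), so Leila is X^P X^p.
Their cross gives offspring ratios 1/2 X^P X^P : 1/2 X^P X^p. Conditioning on Clara being unaffected, P(X^P X^p) = 1/2 / 1 = 1/2 before taking Clara's own offspring into account.
Leo is affected, so Leo is X^p Y.
Now use Clara's offspring. Probability of each recorded status — unaffected son Pavel: 1/2 if Clara is X^P X^p, 1 if X^P X^P.
Bayes: P(X^P X^p) = 1/2·1/2 / (1/2·1/2 + 1/2·1) = 1/3.

1/3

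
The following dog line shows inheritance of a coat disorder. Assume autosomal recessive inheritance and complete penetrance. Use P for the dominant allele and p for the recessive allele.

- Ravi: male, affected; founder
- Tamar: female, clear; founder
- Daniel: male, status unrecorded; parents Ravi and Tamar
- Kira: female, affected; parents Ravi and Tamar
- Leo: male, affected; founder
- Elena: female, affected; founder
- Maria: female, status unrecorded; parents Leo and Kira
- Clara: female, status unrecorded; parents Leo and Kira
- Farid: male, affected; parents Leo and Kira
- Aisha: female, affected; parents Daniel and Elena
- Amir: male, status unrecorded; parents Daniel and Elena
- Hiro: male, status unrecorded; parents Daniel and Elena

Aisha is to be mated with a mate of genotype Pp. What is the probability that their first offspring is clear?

1/2

Aisha is affected, so Aisha is pp.
The cross gives 1/2 Pp : 1/2 pp, so P(offspring is clear) = 1/2.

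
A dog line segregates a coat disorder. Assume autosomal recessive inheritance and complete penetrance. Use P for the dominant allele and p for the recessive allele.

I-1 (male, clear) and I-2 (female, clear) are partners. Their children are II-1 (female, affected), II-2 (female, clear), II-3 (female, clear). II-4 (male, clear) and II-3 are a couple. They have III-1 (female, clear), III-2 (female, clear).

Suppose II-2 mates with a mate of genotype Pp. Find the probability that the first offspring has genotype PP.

I-1 is clear so carries P and passed p to II-1 (pp), so I-1 is Pp.
I-2 is clear so carries P and passed p to II-1 (pp), so I-2 is Pp.
II-2 is a clear offspring of I-1 (Pp) × I-2 (Pp), whose cross gives 1/4 PP : 1/2 Pp : 1/4 pp; conditioning on being clear, II-2 is PP with probability 1/3, Pp with probability 2/3.
Summing over parental genotype combinations, P(offspring has genotype PP) = 1/3·1/2 + 2/3·1/4 = 1/3.

1/3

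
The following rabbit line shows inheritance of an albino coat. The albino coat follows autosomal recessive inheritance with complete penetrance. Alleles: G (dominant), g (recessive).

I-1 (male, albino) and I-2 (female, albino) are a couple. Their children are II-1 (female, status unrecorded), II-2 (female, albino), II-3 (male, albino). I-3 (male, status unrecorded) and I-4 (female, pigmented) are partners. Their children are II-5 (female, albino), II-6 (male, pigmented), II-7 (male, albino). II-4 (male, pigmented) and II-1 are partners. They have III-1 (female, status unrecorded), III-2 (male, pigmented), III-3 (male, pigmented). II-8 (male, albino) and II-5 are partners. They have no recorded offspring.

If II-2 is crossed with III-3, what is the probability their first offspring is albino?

1/2

II-2 is albino, so II-2 is gg.
III-3 is pigmented so carries G and received g from II-1 (gg), so III-3 is Gg.
The cross gives 1/2 Gg : 1/2 gg, so P(offspring is albino) = 1/2.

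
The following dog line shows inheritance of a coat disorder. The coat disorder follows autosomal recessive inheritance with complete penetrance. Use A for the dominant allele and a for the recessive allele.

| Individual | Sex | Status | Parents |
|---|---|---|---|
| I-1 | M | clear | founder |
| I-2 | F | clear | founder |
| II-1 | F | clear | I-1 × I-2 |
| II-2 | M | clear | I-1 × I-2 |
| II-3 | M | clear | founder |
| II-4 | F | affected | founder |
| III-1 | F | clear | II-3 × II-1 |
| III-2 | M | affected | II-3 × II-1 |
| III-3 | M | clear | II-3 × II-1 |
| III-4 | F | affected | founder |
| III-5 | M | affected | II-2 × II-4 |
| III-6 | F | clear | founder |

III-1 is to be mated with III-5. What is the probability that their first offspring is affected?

II-3 is clear so carries A and passed a to III-2 (aa), so II-3 is Aa.
II-1 is clear so carries A and passed a to III-2 (aa), so II-1 is Aa.
III-1 is a clear offspring of II-3 (Aa) × II-1 (Aa), whose cross gives 1/4 AA : 1/2 Aa : 1/4 aa; conditioning on being clear, III-1 is AA with probability 1/3, Aa with probability 2/3.
III-5 is affected, so III-5 is aa.
Summing over parental genotype combinations, P(offspring is affected) = 2/3·1/2 = 1/3.

1/3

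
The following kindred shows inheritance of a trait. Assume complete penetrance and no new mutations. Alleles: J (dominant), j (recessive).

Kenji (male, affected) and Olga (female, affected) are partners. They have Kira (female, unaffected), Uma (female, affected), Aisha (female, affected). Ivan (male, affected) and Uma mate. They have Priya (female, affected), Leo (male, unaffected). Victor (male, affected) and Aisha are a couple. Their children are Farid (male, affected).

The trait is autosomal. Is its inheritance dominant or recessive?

dominant

Kenji and Olga are both affected yet have an unaffected child Kira. Under a recessive model two affected parents are homozygous and every child would be affected, so the trait cannot be recessive.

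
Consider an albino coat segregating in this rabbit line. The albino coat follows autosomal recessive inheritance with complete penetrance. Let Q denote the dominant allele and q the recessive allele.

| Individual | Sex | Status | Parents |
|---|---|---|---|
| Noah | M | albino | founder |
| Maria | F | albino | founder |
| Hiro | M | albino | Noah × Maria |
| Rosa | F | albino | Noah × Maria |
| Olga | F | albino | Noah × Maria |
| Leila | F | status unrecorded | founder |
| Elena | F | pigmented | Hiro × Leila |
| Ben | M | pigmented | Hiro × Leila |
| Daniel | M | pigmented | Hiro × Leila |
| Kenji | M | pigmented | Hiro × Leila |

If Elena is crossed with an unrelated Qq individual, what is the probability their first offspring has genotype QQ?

Elena is pigmented so carries Q and received q from Hiro (qq), so Elena is Qq.
The cross gives 1/4 QQ : 1/2 Qq : 1/4 qq, so P(offspring has genotype QQ) = 1/4.

1/4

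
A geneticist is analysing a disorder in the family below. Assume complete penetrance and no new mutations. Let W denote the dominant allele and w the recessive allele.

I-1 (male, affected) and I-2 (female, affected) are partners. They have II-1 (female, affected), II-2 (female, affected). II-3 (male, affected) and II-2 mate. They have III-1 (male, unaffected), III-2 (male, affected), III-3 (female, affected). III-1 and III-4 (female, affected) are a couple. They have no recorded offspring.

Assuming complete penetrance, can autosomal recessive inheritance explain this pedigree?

Under autosomal recessive, III-1 (unaffected, male) cannot arise from II-3 (affected) × II-2 (affected).

No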